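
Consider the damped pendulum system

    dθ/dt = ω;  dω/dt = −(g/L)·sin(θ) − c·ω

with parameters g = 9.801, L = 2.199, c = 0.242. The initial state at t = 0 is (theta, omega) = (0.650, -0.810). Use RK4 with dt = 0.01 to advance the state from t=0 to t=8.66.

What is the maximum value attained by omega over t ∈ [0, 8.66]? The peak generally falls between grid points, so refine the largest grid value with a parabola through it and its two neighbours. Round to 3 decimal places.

t=0.000: state=(0.650, -0.810)
step 1 (dt=0.01): k1=(-0.810, -2.501), k2=(-0.823, -2.484), k3=(-0.822, -2.484), k4=(-0.835, -2.466); state += dt/6·(k1+2k2+2k3+k4)
t=0.010: state=(0.642, -0.835)
t=0.020: state=(0.633, -0.859)
t=0.030: state=(0.625, -0.883)
continuing one RK4 step at a time; state shown every 50 steps (Δt=0.5):
t=0.500: state=(0.028, -1.445)
t=1.000: state=(-0.548, -0.670)
t=1.500: state=(-0.559, 0.604)
t=2.000: state=(-0.059, 1.207)
t=2.500: state=(0.439, 0.614)
t=3.000: state=(0.473, -0.466)
t=3.500: state=(0.066, -1.006)
t=4.000: state=(-0.357, -0.539)
t=4.500: state=(-0.398, 0.372)
t=5.000: state=(-0.062, 0.838)
t=5.500: state=(0.294, 0.460)
t=6.000: state=(0.332, -0.304)
t=6.500: state=(0.054, -0.699)
t=7.000: state=(-0.244, -0.387)
t=7.500: state=(-0.277, 0.253)
t=8.000: state=(-0.044, 0.584)
t=8.500: state=(0.204, 0.322)
t=8.660: state=(0.242, 0.153)
largest grid value and its neighbours: omega(1.980)=1.20621, omega(1.990)=1.20671, omega(2.000)=1.20667
parabola through these three points peaks at t≈1.994 with omega≈1.20676

max omega = 1.207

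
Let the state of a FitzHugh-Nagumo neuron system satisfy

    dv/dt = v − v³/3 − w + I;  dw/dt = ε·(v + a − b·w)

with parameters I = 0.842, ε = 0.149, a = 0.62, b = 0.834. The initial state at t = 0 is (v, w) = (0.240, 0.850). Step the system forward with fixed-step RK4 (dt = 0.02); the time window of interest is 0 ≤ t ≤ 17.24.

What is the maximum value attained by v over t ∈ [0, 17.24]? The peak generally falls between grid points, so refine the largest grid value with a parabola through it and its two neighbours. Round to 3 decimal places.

t=0.000: state=(0.240, 0.850)
step 1 (dt=0.02): k1=(0.227, 0.023), k2=(0.229, 0.023), k3=(0.229, 0.023), k4=(0.231, 0.023); state += dt/6·(k1+2k2+2k3+k4)
t=0.020: state=(0.245, 0.850)
t=0.040: state=(0.249, 0.851)
t=0.060: state=(0.254, 0.851)
continuing one RK4 step at a time; state shown every 50 steps (Δt=1):
t=1.000: state=(0.581, 0.893)
t=2.000: state=(1.108, 0.994)
t=3.000: state=(1.435, 1.148)
t=4.000: state=(1.465, 1.306)
t=5.000: state=(1.386, 1.440)
t=6.000: state=(1.275, 1.545)
t=7.000: state=(1.148, 1.621)
t=8.000: state=(1.001, 1.669)
t=9.000: state=(0.818, 1.689)
t=10.000: state=(0.555, 1.676)
t=11.000: state=(0.068, 1.614)
t=12.000: state=(-0.975, 1.455)
t=13.000: state=(-1.776, 1.164)
t=14.000: state=(-1.786, 0.862)
t=15.000: state=(-1.673, 0.606)
t=16.000: state=(-1.545, 0.396)
t=17.000: state=(-1.411, 0.230)
t=17.240: state=(-1.378, 0.196)
largest grid value and its neighbours: v(3.600)=1.47480, v(3.620)=1.47483, v(3.640)=1.47480
parabola through these three points peaks at t≈3.619 with v≈1.47483

max v = 1.475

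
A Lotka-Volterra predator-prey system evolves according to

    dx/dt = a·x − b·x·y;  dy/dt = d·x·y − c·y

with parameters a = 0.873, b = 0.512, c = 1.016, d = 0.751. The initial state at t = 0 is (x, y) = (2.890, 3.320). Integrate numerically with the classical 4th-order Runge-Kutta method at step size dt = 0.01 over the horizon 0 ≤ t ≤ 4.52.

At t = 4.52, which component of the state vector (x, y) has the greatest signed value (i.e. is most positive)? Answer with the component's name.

t=0.000: state=(2.890, 3.320)
step 1 (dt=0.01): k1=(-2.390, 3.833), k2=(-2.408, 3.825), k3=(-2.408, 3.824), k4=(-2.426, 3.816); state += dt/6·(k1+2k2+2k3+k4)
t=0.010: state=(2.866, 3.358)
t=0.020: state=(2.841, 3.396)
t=0.030: state=(2.817, 3.434)
continuing one RK4 step at a time; state shown every 20 steps (Δt=0.2):
t=0.200: state=(2.360, 4.023)
t=0.400: state=(1.813, 4.489)
t=0.600: state=(1.349, 4.639)
t=0.800: state=(1.003, 4.511)
t=1.000: state=(0.764, 4.199)
t=1.200: state=(0.604, 3.795)
t=1.400: state=(0.499, 3.362)
t=1.600: state=(0.430, 2.941)
t=1.800: state=(0.387, 2.551)
t=2.000: state=(0.361, 2.202)
t=2.200: state=(0.349, 1.895)
t=2.400: state=(0.347, 1.630)
t=2.600: state=(0.354, 1.402)
t=2.800: state=(0.369, 1.207)
t=3.000: state=(0.391, 1.043)
t=3.200: state=(0.422, 0.905)
t=3.400: state=(0.461, 0.789)
t=3.600: state=(0.508, 0.692)
t=3.800: state=(0.566, 0.613)
t=4.000: state=(0.636, 0.547)
t=4.200: state=(0.718, 0.494)
t=4.400: state=(0.814, 0.452)
t=4.520: state=(0.880, 0.432)
compare at T: x=0.880, y=0.432

largest component: x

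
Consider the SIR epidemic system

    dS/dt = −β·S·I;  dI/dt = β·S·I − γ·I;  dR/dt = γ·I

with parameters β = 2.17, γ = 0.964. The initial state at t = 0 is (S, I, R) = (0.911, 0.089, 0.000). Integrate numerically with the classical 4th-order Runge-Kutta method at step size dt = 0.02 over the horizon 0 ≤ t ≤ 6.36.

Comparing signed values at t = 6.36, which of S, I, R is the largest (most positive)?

t=0.000: state=(0.911, 0.089, 0.000)
step 1 (dt=0.02): k1=(-0.176, 0.090, 0.086), k2=(-0.177, 0.091, 0.087), k3=(-0.177, 0.091, 0.087), k4=(-0.179, 0.091, 0.088); state += dt/6·(k1+2k2+2k3+k4)
t=0.020: state=(0.907, 0.091, 0.002)
t=0.040: state=(0.904, 0.093, 0.004)
t=0.060: state=(0.900, 0.095, 0.005)
continuing one RK4 step at a time; state shown every 25 steps (Δt=0.5):
t=0.500: state=(0.805, 0.140, 0.055)
t=1.000: state=(0.672, 0.193, 0.135)
t=1.500: state=(0.533, 0.229, 0.238)
t=2.000: state=(0.413, 0.236, 0.351)
t=2.500: state=(0.323, 0.216, 0.461)
t=3.000: state=(0.260, 0.183, 0.557)
t=3.500: state=(0.217, 0.146, 0.637)
t=4.000: state=(0.189, 0.112, 0.699)
t=4.500: state=(0.170, 0.084, 0.746)
t=5.000: state=(0.157, 0.062, 0.781)
t=5.500: state=(0.148, 0.045, 0.806)
t=6.000: state=(0.142, 0.033, 0.825)
t=6.360: state=(0.139, 0.026, 0.835)
compare at T: S=0.139, I=0.026, R=0.835

largest component: R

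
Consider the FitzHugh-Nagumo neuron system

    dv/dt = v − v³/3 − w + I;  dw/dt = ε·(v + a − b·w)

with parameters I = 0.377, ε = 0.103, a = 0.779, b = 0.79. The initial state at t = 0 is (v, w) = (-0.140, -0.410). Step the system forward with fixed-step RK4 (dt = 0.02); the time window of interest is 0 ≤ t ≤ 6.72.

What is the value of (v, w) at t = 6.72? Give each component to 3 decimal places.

t=0.000: state=(-0.140, -0.410)
step 1 (dt=0.02): k1=(0.648, 0.099), k2=(0.653, 0.100), k3=(0.653, 0.100), k4=(0.659, 0.100); state += dt/6·(k1+2k2+2k3+k4)
t=0.020: state=(-0.127, -0.408)
t=0.040: state=(-0.114, -0.406)
t=0.060: state=(-0.100, -0.404)
continuing one RK4 step at a time; state shown every 25 steps (Δt=0.5):
t=0.500: state=(0.263, -0.352)
t=1.000: state=(0.845, -0.271)
t=1.500: state=(1.445, -0.162)
t=2.000: state=(1.767, -0.034)
t=2.500: state=(1.845, 0.098)
t=3.000: state=(1.831, 0.227)
t=3.500: state=(1.790, 0.348)
t=4.000: state=(1.741, 0.463)
t=4.500: state=(1.688, 0.570)
t=5.000: state=(1.633, 0.671)
t=5.500: state=(1.576, 0.764)
t=6.000: state=(1.517, 0.851)
t=6.500: state=(1.455, 0.931)
t=6.720: state=(1.427, 0.965)

(v, w) = (1.427, 0.965)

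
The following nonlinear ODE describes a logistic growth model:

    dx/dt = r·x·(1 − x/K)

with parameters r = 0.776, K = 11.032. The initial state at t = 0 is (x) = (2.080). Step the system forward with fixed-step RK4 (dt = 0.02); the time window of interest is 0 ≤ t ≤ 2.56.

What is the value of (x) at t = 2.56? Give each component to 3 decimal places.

(x) = (6.937)

t=0.000: state=(2.080)
step 1 (dt=0.02): k1=(1.310), k2=(1.316), k3=(1.316), k4=(1.322); state += dt/6·(k1+2k2+2k3+k4)
t=0.020: state=(2.106)
t=0.040: state=(2.133)
t=0.060: state=(2.160)
continuing one RK4 step at a time; state shown every 5 steps (Δt=0.1):
t=0.100: state=(2.214)
t=0.200: state=(2.355)
t=0.300: state=(2.502)
t=0.400: state=(2.655)
t=0.500: state=(2.814)
t=0.600: state=(2.980)
t=0.700: state=(3.152)
t=0.800: state=(3.330)
t=0.900: state=(3.513)
t=1.000: state=(3.701)
t=1.100: state=(3.894)
t=1.200: state=(4.092)
t=1.300: state=(4.294)
t=1.400: state=(4.499)
t=1.500: state=(4.707)
t=1.600: state=(4.917)
t=1.700: state=(5.130)
t=1.800: state=(5.343)
t=1.900: state=(5.557)
t=2.000: state=(5.771)
t=2.100: state=(5.984)
t=2.200: state=(6.196)
t=2.300: state=(6.405)
t=2.400: state=(6.612)
t=2.500: state=(6.816)
t=2.560: state=(6.937)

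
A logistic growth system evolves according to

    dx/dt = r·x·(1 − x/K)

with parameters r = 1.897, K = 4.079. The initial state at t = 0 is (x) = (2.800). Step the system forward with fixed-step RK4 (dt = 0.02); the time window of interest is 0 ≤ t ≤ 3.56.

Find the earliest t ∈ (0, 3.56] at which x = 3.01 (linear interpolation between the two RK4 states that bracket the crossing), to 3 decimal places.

t=0.000: state=(2.800)
step 1 (dt=0.02): k1=(1.665), k2=(1.654), k3=(1.654), k4=(1.642); state += dt/6·(k1+2k2+2k3+k4)
t=0.020: state=(2.833)
t=0.040: state=(2.866)
t=0.060: state=(2.898)
t=0.120: state=(2.991)
next step: t=0.140: state=(3.021) — x has crossed 3.01
linear interpolation between t=0.120 (2.99093) and t=0.140 (3.02093) → t≈0.133

t = 0.133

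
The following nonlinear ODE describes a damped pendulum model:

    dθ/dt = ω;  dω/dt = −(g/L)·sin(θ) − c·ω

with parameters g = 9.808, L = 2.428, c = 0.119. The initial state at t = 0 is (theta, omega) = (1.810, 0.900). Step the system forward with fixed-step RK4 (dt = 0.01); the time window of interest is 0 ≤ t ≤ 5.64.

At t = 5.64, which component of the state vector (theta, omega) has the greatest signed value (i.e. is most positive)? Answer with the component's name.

largest component: omega

t=0.000: state=(1.810, 0.900)
step 1 (dt=0.01): k1=(0.900, -4.032), k2=(0.880, -4.025), k3=(0.880, -4.025), k4=(0.860, -4.018); state += dt/6·(k1+2k2+2k3+k4)
t=0.010: state=(1.819, 0.860)
t=0.020: state=(1.827, 0.820)
t=0.030: state=(1.835, 0.780)
continuing one RK4 step at a time; state shown every 20 steps (Δt=0.2):
t=0.200: state=(1.911, 0.117)
t=0.400: state=(1.858, -0.642)
t=0.600: state=(1.654, -1.408)
t=0.800: state=(1.296, -2.166)
t=1.000: state=(0.795, -2.803)
t=1.200: state=(0.196, -3.114)
t=1.400: state=(-0.418, -2.950)
t=1.600: state=(-0.956, -2.374)
t=1.800: state=(-1.354, -1.588)
t=2.000: state=(-1.588, -0.757)
t=2.200: state=(-1.658, 0.057)
t=2.400: state=(-1.567, 0.852)
t=2.600: state=(-1.319, 1.623)
t=2.800: state=(-0.923, 2.303)
t=3.000: state=(-0.413, 2.742)
t=3.200: state=(0.147, 2.782)
t=3.400: state=(0.671, 2.398)
t=3.600: state=(1.086, 1.725)
t=3.800: state=(1.353, 0.933)
t=4.000: state=(1.459, 0.123)
t=4.200: state=(1.403, -0.672)
t=4.400: state=(1.192, -1.426)
t=4.600: state=(0.840, -2.072)
t=4.800: state=(0.379, -2.480)
t=5.000: state=(-0.128, -2.521)
t=5.200: state=(-0.603, -2.174)
t=5.400: state=(-0.979, -1.552)
t=5.600: state=(-1.215, -0.803)
t=5.640: state=(-1.244, -0.647)
compare at T: theta=-1.244, omega=-0.647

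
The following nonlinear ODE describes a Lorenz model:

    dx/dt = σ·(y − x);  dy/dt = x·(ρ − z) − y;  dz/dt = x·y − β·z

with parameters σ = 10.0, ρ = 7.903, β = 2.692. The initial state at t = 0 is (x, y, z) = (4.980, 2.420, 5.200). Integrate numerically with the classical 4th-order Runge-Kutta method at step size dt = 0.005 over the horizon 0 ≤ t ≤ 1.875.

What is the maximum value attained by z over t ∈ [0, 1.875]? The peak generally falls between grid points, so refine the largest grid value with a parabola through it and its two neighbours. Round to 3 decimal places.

max z = 8.079

t=0.000: state=(4.980, 2.420, 5.200)
step 1 (dt=0.005): k1=(-25.600, 11.041, -1.947), k2=(-24.684, 10.864, -1.953), k3=(-24.711, 10.871, -1.949), k4=(-23.821, 10.700, -1.956); state += dt/6·(k1+2k2+2k3+k4)
t=0.005: state=(4.856, 2.474, 5.190)
t=0.010: state=(4.742, 2.527, 5.180)
t=0.015: state=(4.635, 2.578, 5.171)
continuing one RK4 step at a time; state shown every 20 steps (Δt=0.1):
t=0.100: state=(3.702, 3.295, 5.019)
t=0.200: state=(3.704, 3.992, 5.006)
t=0.300: state=(4.128, 4.640, 5.312)
t=0.400: state=(4.651, 5.152, 5.961)
t=0.500: state=(5.064, 5.361, 6.821)
t=0.600: state=(5.203, 5.175, 7.608)
t=0.700: state=(5.020, 4.702, 8.037)
t=0.800: state=(4.624, 4.182, 8.013)
t=0.900: state=(4.196, 3.806, 7.653)
t=1.000: state=(3.876, 3.634, 7.149)
t=1.100: state=(3.720, 3.650, 6.665)
t=1.200: state=(3.729, 3.810, 6.303)
t=1.300: state=(3.870, 4.063, 6.125)
t=1.400: state=(4.098, 4.351, 6.152)
t=1.500: state=(4.355, 4.603, 6.366)
t=1.600: state=(4.572, 4.748, 6.704)
t=1.700: state=(4.690, 4.744, 7.059)
t=1.800: state=(4.679, 4.605, 7.320)
t=1.875: state=(4.595, 4.450, 7.408)
largest grid value and its neighbours: z(0.740)=8.07852, z(0.745)=8.07864, z(0.750)=8.07768
parabola through these three points peaks at t≈0.743 with z≈8.07872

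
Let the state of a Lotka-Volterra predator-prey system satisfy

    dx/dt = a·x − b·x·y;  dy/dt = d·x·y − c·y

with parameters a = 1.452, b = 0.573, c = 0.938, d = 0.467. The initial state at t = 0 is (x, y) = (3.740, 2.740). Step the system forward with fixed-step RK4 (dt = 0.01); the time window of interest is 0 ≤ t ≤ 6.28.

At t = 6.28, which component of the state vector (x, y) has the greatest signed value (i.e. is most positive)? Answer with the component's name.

t=0.000: state=(3.740, 2.740)
step 1 (dt=0.01): k1=(-0.441, 2.216), k2=(-0.465, 2.222), k3=(-0.465, 2.222), k4=(-0.488, 2.227); state += dt/6·(k1+2k2+2k3+k4)
t=0.010: state=(3.735, 2.762)
t=0.020: state=(3.730, 2.785)
t=0.030: state=(3.725, 2.807)
continuing one RK4 step at a time; state shown every 25 steps (Δt=0.25):
t=0.250: state=(3.486, 3.314)
t=0.500: state=(2.999, 3.833)
t=0.750: state=(2.425, 4.162)
t=1.000: state=(1.905, 4.234)
t=1.250: state=(1.506, 4.082)
t=1.500: state=(1.231, 3.784)
t=1.750: state=(1.056, 3.417)
t=2.000: state=(0.956, 3.038)
t=2.250: state=(0.913, 2.679)
t=2.500: state=(0.916, 2.357)
t=2.750: state=(0.959, 2.079)
t=3.000: state=(1.041, 1.847)
t=3.250: state=(1.165, 1.661)
t=3.500: state=(1.334, 1.520)
t=3.750: state=(1.555, 1.422)
t=4.000: state=(1.831, 1.370)
t=4.250: state=(2.165, 1.367)
t=4.500: state=(2.550, 1.424)
t=4.750: state=(2.965, 1.554)
t=5.000: state=(3.362, 1.779)
t=5.250: state=(3.661, 2.123)
t=5.500: state=(3.759, 2.596)
t=5.750: state=(3.580, 3.160)
t=6.000: state=(3.144, 3.709)
t=6.250: state=(2.577, 4.099)
t=6.280: state=(2.508, 4.129)
compare at T: x=2.508, y=4.129

largest component: y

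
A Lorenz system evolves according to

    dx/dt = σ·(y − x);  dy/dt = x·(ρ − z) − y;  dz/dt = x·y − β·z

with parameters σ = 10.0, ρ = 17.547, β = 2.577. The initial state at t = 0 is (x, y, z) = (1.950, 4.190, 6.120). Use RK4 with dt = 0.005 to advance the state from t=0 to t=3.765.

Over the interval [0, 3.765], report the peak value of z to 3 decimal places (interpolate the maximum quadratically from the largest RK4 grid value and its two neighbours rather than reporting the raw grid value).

max z = 24.976

t=0.000: state=(1.950, 4.190, 6.120)
step 1 (dt=0.005): k1=(22.400, 18.093, -7.601), k2=(22.292, 18.725, -7.226), k3=(22.311, 18.719, -7.227), k4=(22.220, 19.348, -6.847); state += dt/6·(k1+2k2+2k3+k4)
t=0.005: state=(2.062, 4.284, 6.084)
t=0.010: state=(2.172, 4.383, 6.052)
t=0.015: state=(2.283, 4.489, 6.023)
continuing one RK4 step at a time; state shown every 40 steps (Δt=0.2):
t=0.200: state=(7.885, 11.982, 10.191)
t=0.400: state=(10.114, 5.946, 24.968)
t=0.600: state=(2.163, 0.248, 16.621)
t=0.800: state=(0.953, 1.108, 10.039)
t=1.000: state=(2.212, 3.452, 6.523)
t=1.200: state=(7.095, 10.909, 9.196)
t=1.400: state=(10.764, 7.684, 24.581)
t=1.600: state=(2.733, 0.404, 17.499)
t=1.800: state=(1.131, 1.249, 10.615)
t=2.000: state=(2.440, 3.752, 6.991)
t=2.200: state=(7.443, 11.188, 10.099)
t=2.400: state=(10.318, 7.009, 24.339)
t=2.600: state=(2.747, 0.676, 17.109)
t=2.800: state=(1.461, 1.721, 10.502)
t=3.000: state=(3.278, 5.005, 7.449)
t=3.200: state=(9.014, 12.449, 13.577)
t=3.400: state=(8.457, 4.262, 23.448)
t=3.600: state=(2.343, 1.155, 15.384)
t=3.765: state=(1.932, 2.376, 10.491)
largest grid value and its neighbours: z(0.390)=24.95528, z(0.395)=24.97548, z(0.400)=24.96792
parabola through these three points peaks at t≈0.396 with z≈24.97620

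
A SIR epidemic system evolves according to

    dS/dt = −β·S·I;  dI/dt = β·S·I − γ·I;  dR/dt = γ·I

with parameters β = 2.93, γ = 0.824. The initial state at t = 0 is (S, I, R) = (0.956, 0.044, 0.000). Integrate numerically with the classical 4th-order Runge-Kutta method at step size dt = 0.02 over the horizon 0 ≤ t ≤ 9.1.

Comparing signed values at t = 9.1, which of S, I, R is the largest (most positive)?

t=0.000: state=(0.956, 0.044, 0.000)
step 1 (dt=0.02): k1=(-0.123, 0.087, 0.036), k2=(-0.126, 0.089, 0.037), k3=(-0.126, 0.089, 0.037), k4=(-0.128, 0.090, 0.038); state += dt/6·(k1+2k2+2k3+k4)
t=0.020: state=(0.953, 0.046, 0.001)
t=0.040: state=(0.951, 0.048, 0.002)
t=0.060: state=(0.948, 0.050, 0.002)
continuing one RK4 step at a time; state shown every 25 steps (Δt=0.5):
t=0.500: state=(0.859, 0.111, 0.030)
t=1.000: state=(0.673, 0.228, 0.099)
t=1.500: state=(0.440, 0.342, 0.218)
t=2.000: state=(0.258, 0.374, 0.369)
t=2.500: state=(0.153, 0.332, 0.516)
t=3.000: state=(0.099, 0.263, 0.638)
t=3.500: state=(0.071, 0.197, 0.733)
t=4.000: state=(0.055, 0.143, 0.802)
t=4.500: state=(0.046, 0.102, 0.852)
t=5.000: state=(0.041, 0.072, 0.887)
t=5.500: state=(0.037, 0.050, 0.912)
t=6.000: state=(0.035, 0.035, 0.930)
t=6.500: state=(0.034, 0.024, 0.942)
t=7.000: state=(0.033, 0.017, 0.950)
t=7.500: state=(0.032, 0.012, 0.956)
t=8.000: state=(0.031, 0.008, 0.960)
t=8.500: state=(0.031, 0.006, 0.963)
t=9.000: state=(0.031, 0.004, 0.965)
t=9.100: state=(0.031, 0.004, 0.965)
compare at T: S=0.031, I=0.004, R=0.965

largest component: R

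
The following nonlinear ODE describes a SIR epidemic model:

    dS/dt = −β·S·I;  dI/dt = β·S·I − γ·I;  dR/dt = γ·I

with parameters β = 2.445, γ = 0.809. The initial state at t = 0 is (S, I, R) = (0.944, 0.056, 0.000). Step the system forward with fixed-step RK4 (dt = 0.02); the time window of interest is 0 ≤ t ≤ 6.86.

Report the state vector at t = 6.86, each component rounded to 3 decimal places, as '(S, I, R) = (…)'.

t=0.000: state=(0.944, 0.056, 0.000)
step 1 (dt=0.02): k1=(-0.129, 0.084, 0.045), k2=(-0.131, 0.085, 0.046), k3=(-0.131, 0.085, 0.046), k4=(-0.133, 0.086, 0.047); state += dt/6·(k1+2k2+2k3+k4)
t=0.020: state=(0.941, 0.058, 0.001)
t=0.040: state=(0.939, 0.059, 0.002)
t=0.060: state=(0.936, 0.061, 0.003)
continuing one RK4 step at a time; state shown every 25 steps (Δt=0.5):
t=0.500: state=(0.854, 0.113, 0.033)
t=1.000: state=(0.708, 0.197, 0.095)
t=1.500: state=(0.528, 0.280, 0.192)
t=2.000: state=(0.364, 0.321, 0.315)
t=2.500: state=(0.246, 0.309, 0.444)
t=3.000: state=(0.173, 0.266, 0.561)
t=3.500: state=(0.129, 0.213, 0.658)
t=4.000: state=(0.103, 0.163, 0.734)
t=4.500: state=(0.086, 0.122, 0.791)
t=5.000: state=(0.076, 0.090, 0.834)
t=5.500: state=(0.069, 0.066, 0.865)
t=6.000: state=(0.064, 0.048, 0.888)
t=6.500: state=(0.061, 0.034, 0.904)
t=6.860: state=(0.060, 0.027, 0.913)

(S, I, R) = (0.060, 0.027, 0.913)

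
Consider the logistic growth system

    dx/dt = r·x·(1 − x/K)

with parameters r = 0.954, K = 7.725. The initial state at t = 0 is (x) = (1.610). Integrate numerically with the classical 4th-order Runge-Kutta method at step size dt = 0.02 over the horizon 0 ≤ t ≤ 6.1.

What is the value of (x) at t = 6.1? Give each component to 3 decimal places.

t=0.000: state=(1.610)
step 1 (dt=0.02): k1=(1.216), k2=(1.223), k3=(1.223), k4=(1.229); state += dt/6·(k1+2k2+2k3+k4)
t=0.020: state=(1.634)
t=0.040: state=(1.659)
t=0.060: state=(1.684)
continuing one RK4 step at a time; state shown every 10 steps (Δt=0.2):
t=0.200: state=(1.867)
t=0.400: state=(2.150)
t=0.600: state=(2.458)
t=0.800: state=(2.788)
t=1.000: state=(3.136)
t=1.200: state=(3.497)
t=1.400: state=(3.865)
t=1.600: state=(4.232)
t=1.800: state=(4.593)
t=2.000: state=(4.941)
t=2.200: state=(5.271)
t=2.400: state=(5.579)
t=2.600: state=(5.861)
t=2.800: state=(6.118)
t=3.000: state=(6.347)
t=3.200: state=(6.550)
t=3.400: state=(6.728)
t=3.600: state=(6.882)
t=3.800: state=(7.015)
t=4.000: state=(7.129)
t=4.200: state=(7.226)
t=4.400: state=(7.308)
t=4.600: state=(7.377)
t=4.800: state=(7.435)
t=5.000: state=(7.484)
t=5.200: state=(7.525)
t=5.400: state=(7.559)
t=5.600: state=(7.587)
t=5.800: state=(7.611)
t=6.000: state=(7.630)
t=6.100: state=(7.639)

(x) = (7.639)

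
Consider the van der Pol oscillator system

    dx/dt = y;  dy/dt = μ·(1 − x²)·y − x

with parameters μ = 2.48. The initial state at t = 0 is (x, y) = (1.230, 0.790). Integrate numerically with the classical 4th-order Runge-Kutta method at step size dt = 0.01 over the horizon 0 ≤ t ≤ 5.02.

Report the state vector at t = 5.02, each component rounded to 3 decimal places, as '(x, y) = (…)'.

(x, y) = (-1.280, 0.551)

t=0.000: state=(1.230, 0.790)
step 1 (dt=0.01): k1=(0.790, -2.235), k2=(0.779, -2.243), k3=(0.779, -2.243), k4=(0.768, -2.251); state += dt/6·(k1+2k2+2k3+k4)
t=0.010: state=(1.238, 0.768)
t=0.020: state=(1.245, 0.745)
t=0.030: state=(1.253, 0.722)
continuing one RK4 step at a time; state shown every 20 steps (Δt=0.2):
t=0.200: state=(1.343, 0.347)
t=0.400: state=(1.376, 0.005)
t=0.600: state=(1.353, -0.219)
t=0.800: state=(1.293, -0.373)
t=1.000: state=(1.205, -0.501)
t=1.200: state=(1.092, -0.641)
t=1.400: state=(0.946, -0.831)
t=1.600: state=(0.752, -1.135)
t=1.800: state=(0.476, -1.682)
t=2.000: state=(0.047, -2.713)
t=2.200: state=(-0.643, -4.148)
t=2.400: state=(-1.476, -3.563)
t=2.600: state=(-1.927, -1.073)
t=2.800: state=(-2.016, -0.041)
t=3.000: state=(-1.994, 0.199)
t=3.200: state=(-1.947, 0.258)
t=3.400: state=(-1.893, 0.281)
t=3.600: state=(-1.835, 0.298)
t=3.800: state=(-1.774, 0.316)
t=4.000: state=(-1.709, 0.336)
t=4.200: state=(-1.639, 0.360)
t=4.400: state=(-1.564, 0.390)
t=4.600: state=(-1.483, 0.427)
t=4.800: state=(-1.393, 0.476)
t=5.000: state=(-1.291, 0.543)
t=5.020: state=(-1.280, 0.551)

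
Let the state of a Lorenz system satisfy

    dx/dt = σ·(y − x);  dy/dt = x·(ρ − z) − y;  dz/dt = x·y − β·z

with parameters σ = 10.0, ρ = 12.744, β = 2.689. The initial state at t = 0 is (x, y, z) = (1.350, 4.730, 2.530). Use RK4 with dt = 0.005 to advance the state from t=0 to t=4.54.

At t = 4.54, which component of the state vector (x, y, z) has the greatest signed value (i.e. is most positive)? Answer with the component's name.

largest component: z

t=0.000: state=(1.350, 4.730, 2.530)
step 1 (dt=0.005): k1=(33.800, 9.059, -0.418), k2=(33.181, 9.901, 0.017), k3=(33.218, 9.881, 0.010), k4=(32.633, 10.706, 0.443); state += dt/6·(k1+2k2+2k3+k4)
t=0.005: state=(1.516, 4.779, 2.530)
t=0.010: state=(1.677, 4.837, 2.534)
t=0.015: state=(1.832, 4.902, 2.543)
continuing one RK4 step at a time; state shown every 40 steps (Δt=0.2):
t=0.200: state=(7.203, 10.391, 7.076)
t=0.400: state=(9.057, 6.357, 18.373)
t=0.600: state=(2.900, 1.027, 13.218)
t=0.800: state=(1.491, 1.552, 8.050)
t=1.000: state=(2.474, 3.417, 5.430)
t=1.200: state=(5.584, 7.744, 6.758)
t=1.400: state=(8.781, 8.630, 14.996)
t=1.600: state=(5.062, 2.894, 14.691)
t=1.800: state=(2.809, 2.614, 9.918)
t=2.000: state=(3.623, 4.564, 7.487)
t=2.200: state=(6.334, 7.878, 9.415)
t=2.400: state=(7.625, 6.894, 14.670)
t=2.600: state=(4.864, 3.591, 13.287)
t=2.800: state=(3.734, 3.830, 9.941)
t=3.000: state=(4.892, 5.863, 8.995)
t=3.200: state=(6.854, 7.493, 11.791)
t=3.400: state=(6.407, 5.459, 13.928)
t=3.600: state=(4.640, 4.113, 11.900)
t=3.800: state=(4.559, 4.952, 10.003)
t=4.000: state=(5.833, 6.558, 10.571)
t=4.200: state=(6.595, 6.462, 12.842)
t=4.400: state=(5.559, 4.910, 12.798)
t=4.540: state=(4.886, 4.625, 11.603)
compare at T: x=4.886, y=4.625, z=11.603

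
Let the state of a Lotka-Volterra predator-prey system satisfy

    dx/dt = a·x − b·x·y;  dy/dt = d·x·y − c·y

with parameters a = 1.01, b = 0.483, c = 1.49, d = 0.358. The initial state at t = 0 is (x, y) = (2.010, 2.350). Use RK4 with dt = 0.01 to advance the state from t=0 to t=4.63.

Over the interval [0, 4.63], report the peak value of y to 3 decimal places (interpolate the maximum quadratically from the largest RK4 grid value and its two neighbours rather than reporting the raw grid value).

t=0.000: state=(2.010, 2.350)
step 1 (dt=0.01): k1=(-0.251, -1.810), k2=(-0.242, -1.805), k3=(-0.242, -1.805), k4=(-0.234, -1.799); state += dt/6·(k1+2k2+2k3+k4)
t=0.010: state=(2.008, 2.332)
t=0.020: state=(2.005, 2.314)
t=0.030: state=(2.003, 2.296)
continuing one RK4 step at a time; state shown every 20 steps (Δt=0.2):
t=0.200: state=(1.993, 2.012)
t=0.400: state=(2.037, 1.725)
t=0.600: state=(2.136, 1.486)
t=0.800: state=(2.287, 1.292)
t=1.000: state=(2.489, 1.138)
t=1.200: state=(2.746, 1.018)
t=1.400: state=(3.060, 0.930)
t=1.600: state=(3.433, 0.871)
t=1.800: state=(3.869, 0.839)
t=2.000: state=(4.368, 0.836)
t=2.200: state=(4.926, 0.866)
t=2.400: state=(5.528, 0.934)
t=2.600: state=(6.150, 1.053)
t=2.800: state=(6.741, 1.241)
t=3.000: state=(7.226, 1.520)
t=3.200: state=(7.499, 1.915)
t=3.400: state=(7.447, 2.432)
t=3.600: state=(7.001, 3.036)
t=3.800: state=(6.208, 3.622)
t=4.000: state=(5.235, 4.051)
t=4.200: state=(4.286, 4.226)
t=4.400: state=(3.495, 4.140)
t=4.600: state=(2.903, 3.860)
t=4.630: state=(2.831, 3.806)
largest grid value and its neighbours: y(4.220)=4.22862, y(4.230)=4.22885, y(4.240)=4.22843
parabola through these three points peaks at t≈4.228 with y≈4.22886

max y = 4.229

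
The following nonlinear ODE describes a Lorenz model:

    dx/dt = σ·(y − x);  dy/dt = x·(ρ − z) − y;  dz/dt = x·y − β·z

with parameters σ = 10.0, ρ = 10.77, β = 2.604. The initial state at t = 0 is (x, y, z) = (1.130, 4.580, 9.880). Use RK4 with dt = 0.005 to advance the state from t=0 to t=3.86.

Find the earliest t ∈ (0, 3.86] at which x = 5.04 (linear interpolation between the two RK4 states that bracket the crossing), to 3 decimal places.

t = 0.316

t=0.000: state=(1.130, 4.580, 9.880)
step 1 (dt=0.005): k1=(34.500, -3.574, -20.552), k2=(33.548, -3.426, -20.034), k3=(33.576, -3.430, -20.048), k4=(32.650, -3.278, -19.544); state += dt/6·(k1+2k2+2k3+k4)
t=0.005: state=(1.298, 4.563, 9.780)
t=0.010: state=(1.457, 4.547, 9.684)
t=0.015: state=(1.607, 4.533, 9.594)
continuing one RK4 step at a time; state shown every 40 steps (Δt=0.2):
t=0.200: state=(4.223, 4.996, 8.204)
t=0.315: state=(5.034, 5.684, 8.568)
next step: t=0.320: state=(5.066, 5.711, 8.600) — x has crossed 5.04
linear interpolation between t=0.315 (5.03356) and t=0.320 (5.06593) → t≈0.316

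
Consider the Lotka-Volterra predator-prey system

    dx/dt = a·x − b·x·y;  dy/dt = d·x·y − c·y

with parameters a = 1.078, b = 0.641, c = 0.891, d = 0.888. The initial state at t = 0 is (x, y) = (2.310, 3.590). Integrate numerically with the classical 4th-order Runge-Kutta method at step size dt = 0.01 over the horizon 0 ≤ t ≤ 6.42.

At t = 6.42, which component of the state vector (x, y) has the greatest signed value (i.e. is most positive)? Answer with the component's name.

t=0.000: state=(2.310, 3.590)
step 1 (dt=0.01): k1=(-2.826, 4.165), k2=(-2.839, 4.144), k3=(-2.839, 4.144), k4=(-2.851, 4.122); state += dt/6·(k1+2k2+2k3+k4)
t=0.010: state=(2.282, 3.631)
t=0.020: state=(2.253, 3.672)
t=0.030: state=(2.224, 3.713)
continuing one RK4 step at a time; state shown every 25 steps (Δt=0.25):
t=0.250: state=(1.581, 4.424)
t=0.500: state=(0.990, 4.691)
t=0.750: state=(0.619, 4.471)
t=1.000: state=(0.410, 4.002)
t=1.250: state=(0.295, 3.459)
t=1.500: state=(0.232, 2.933)
t=1.750: state=(0.197, 2.461)
t=2.000: state=(0.180, 2.053)
t=2.250: state=(0.174, 1.709)
t=2.500: state=(0.178, 1.422)
t=2.750: state=(0.189, 1.185)
t=3.000: state=(0.208, 0.991)
t=3.250: state=(0.235, 0.833)
t=3.500: state=(0.273, 0.705)
t=3.750: state=(0.322, 0.603)
t=4.000: state=(0.385, 0.522)
t=4.250: state=(0.466, 0.459)
t=4.500: state=(0.569, 0.412)
t=4.750: state=(0.699, 0.379)
t=5.000: state=(0.863, 0.360)
t=5.250: state=(1.067, 0.357)
t=5.500: state=(1.318, 0.372)
t=5.750: state=(1.622, 0.412)
t=6.000: state=(1.976, 0.492)
t=6.250: state=(2.367, 0.637)
t=6.420: state=(2.630, 0.798)
compare at T: x=2.630, y=0.798

largest component: x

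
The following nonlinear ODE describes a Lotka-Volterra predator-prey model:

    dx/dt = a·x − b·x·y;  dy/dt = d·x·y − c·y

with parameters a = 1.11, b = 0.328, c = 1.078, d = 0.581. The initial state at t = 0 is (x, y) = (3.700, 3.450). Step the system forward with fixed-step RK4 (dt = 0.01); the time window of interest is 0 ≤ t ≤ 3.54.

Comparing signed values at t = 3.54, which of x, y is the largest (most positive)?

t=0.000: state=(3.700, 3.450)
step 1 (dt=0.01): k1=(-0.080, 3.697), k2=(-0.102, 3.716), k3=(-0.102, 3.716), k4=(-0.125, 3.735); state += dt/6·(k1+2k2+2k3+k4)
t=0.010: state=(3.699, 3.487)
t=0.020: state=(3.697, 3.525)
t=0.030: state=(3.696, 3.563)
continuing one RK4 step at a time; state shown every 20 steps (Δt=0.2):
t=0.200: state=(3.590, 4.255)
t=0.400: state=(3.295, 5.126)
t=0.600: state=(2.862, 5.915)
t=0.800: state=(2.377, 6.464)
t=1.000: state=(1.925, 6.686)
t=1.200: state=(1.552, 6.589)
t=1.400: state=(1.271, 6.253)
t=1.600: state=(1.069, 5.770)
t=1.800: state=(0.930, 5.221)
t=2.000: state=(0.840, 4.662)
t=2.200: state=(0.786, 4.129)
t=2.400: state=(0.761, 3.641)
t=2.600: state=(0.759, 3.205)
t=2.800: state=(0.778, 2.824)
t=3.000: state=(0.816, 2.497)
t=3.200: state=(0.873, 2.220)
t=3.400: state=(0.950, 1.989)
t=3.540: state=(1.016, 1.853)
compare at T: x=1.016, y=1.853

largest component: y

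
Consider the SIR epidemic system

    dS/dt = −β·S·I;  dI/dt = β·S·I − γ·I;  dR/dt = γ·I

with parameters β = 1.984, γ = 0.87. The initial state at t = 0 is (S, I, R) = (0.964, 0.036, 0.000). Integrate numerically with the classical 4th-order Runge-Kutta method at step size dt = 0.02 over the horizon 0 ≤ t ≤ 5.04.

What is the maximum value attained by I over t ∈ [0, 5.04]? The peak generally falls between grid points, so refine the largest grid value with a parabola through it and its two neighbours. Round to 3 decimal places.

t=0.000: state=(0.964, 0.036, 0.000)
step 1 (dt=0.02): k1=(-0.069, 0.038, 0.031), k2=(-0.070, 0.038, 0.032), k3=(-0.070, 0.038, 0.032), k4=(-0.070, 0.038, 0.032); state += dt/6·(k1+2k2+2k3+k4)
t=0.020: state=(0.963, 0.037, 0.001)
t=0.040: state=(0.961, 0.038, 0.001)
t=0.060: state=(0.960, 0.038, 0.002)
continuing one RK4 step at a time; state shown every 10 steps (Δt=0.2):
t=0.200: state=(0.949, 0.044, 0.007)
t=0.400: state=(0.931, 0.054, 0.015)
t=0.600: state=(0.909, 0.065, 0.026)
t=0.800: state=(0.883, 0.078, 0.038)
t=1.000: state=(0.854, 0.093, 0.053)
t=1.200: state=(0.820, 0.109, 0.071)
t=1.400: state=(0.783, 0.126, 0.091)
t=1.600: state=(0.742, 0.143, 0.114)
t=1.800: state=(0.699, 0.160, 0.141)
t=2.000: state=(0.654, 0.176, 0.170)
t=2.200: state=(0.608, 0.190, 0.202)
t=2.400: state=(0.563, 0.201, 0.236)
t=2.600: state=(0.519, 0.210, 0.272)
t=2.800: state=(0.477, 0.214, 0.309)
t=3.000: state=(0.438, 0.216, 0.346)
t=3.200: state=(0.402, 0.214, 0.384)
t=3.400: state=(0.369, 0.210, 0.421)
t=3.600: state=(0.340, 0.203, 0.457)
t=3.800: state=(0.314, 0.194, 0.491)
t=4.000: state=(0.292, 0.184, 0.524)
t=4.200: state=(0.272, 0.173, 0.555)
t=4.400: state=(0.254, 0.161, 0.584)
t=4.600: state=(0.239, 0.150, 0.611)
t=4.800: state=(0.226, 0.138, 0.636)
t=5.000: state=(0.214, 0.126, 0.659)
t=5.040: state=(0.212, 0.124, 0.664)
largest grid value and its neighbours: I(2.980)=0.21606, I(3.000)=0.21607, I(3.020)=0.21605
parabola through these three points peaks at t≈2.996 with I≈0.21607

max I = 0.216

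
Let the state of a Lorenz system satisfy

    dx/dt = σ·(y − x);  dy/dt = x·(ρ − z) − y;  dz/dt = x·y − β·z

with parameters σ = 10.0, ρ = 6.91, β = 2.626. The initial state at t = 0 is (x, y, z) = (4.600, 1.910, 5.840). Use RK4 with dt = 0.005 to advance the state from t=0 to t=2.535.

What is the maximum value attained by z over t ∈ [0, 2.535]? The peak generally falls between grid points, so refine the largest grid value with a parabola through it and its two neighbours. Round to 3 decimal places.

max z = 7.038

t=0.000: state=(4.600, 1.910, 5.840)
step 1 (dt=0.005): k1=(-26.900, 3.012, -6.550), k2=(-26.152, 3.007, -6.601), k3=(-26.171, 3.009, -6.597), k4=(-25.441, 3.004, -6.646); state += dt/6·(k1+2k2+2k3+k4)
t=0.005: state=(4.469, 1.925, 5.807)
t=0.010: state=(4.345, 1.940, 5.774)
t=0.015: state=(4.229, 1.955, 5.740)
continuing one RK4 step at a time; state shown every 20 steps (Δt=0.1):
t=0.100: state=(3.010, 2.211, 5.145)
t=0.200: state=(2.626, 2.547, 4.532)
t=0.300: state=(2.724, 2.962, 4.128)
t=0.400: state=(3.056, 3.468, 3.992)
t=0.500: state=(3.522, 4.031, 4.160)
t=0.600: state=(4.043, 4.557, 4.641)
t=0.700: state=(4.508, 4.902, 5.368)
t=0.800: state=(4.788, 4.937, 6.163)
t=0.900: state=(4.792, 4.655, 6.777)
t=1.000: state=(4.542, 4.199, 7.033)
t=1.100: state=(4.159, 3.760, 6.925)
t=1.200: state=(3.787, 3.458, 6.576)
t=1.300: state=(3.520, 3.320, 6.136)
t=1.400: state=(3.390, 3.328, 5.722)
t=1.500: state=(3.390, 3.449, 5.406)
t=1.600: state=(3.497, 3.646, 5.230)
t=1.700: state=(3.676, 3.880, 5.211)
t=1.800: state=(3.889, 4.103, 5.339)
t=1.900: state=(4.088, 4.265, 5.580)
t=2.000: state=(4.229, 4.328, 5.870)
t=2.100: state=(4.279, 4.281, 6.131)
t=2.200: state=(4.236, 4.152, 6.298)
t=2.300: state=(4.123, 3.988, 6.339)
t=2.400: state=(3.981, 3.840, 6.267)
t=2.500: state=(3.852, 3.740, 6.121)
t=2.535: state=(3.815, 3.719, 6.061)
largest grid value and its neighbours: z(1.010)=7.03731, z(1.015)=7.03801, z(1.020)=7.03781
parabola through these three points peaks at t≈1.016 with z≈7.03805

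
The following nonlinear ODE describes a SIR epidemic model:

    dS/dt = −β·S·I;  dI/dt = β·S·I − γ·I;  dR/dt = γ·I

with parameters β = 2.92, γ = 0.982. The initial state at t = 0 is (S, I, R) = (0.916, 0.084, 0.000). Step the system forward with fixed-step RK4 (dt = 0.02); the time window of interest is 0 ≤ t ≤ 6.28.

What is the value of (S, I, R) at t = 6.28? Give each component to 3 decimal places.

t=0.000: state=(0.916, 0.084, 0.000)
step 1 (dt=0.02): k1=(-0.225, 0.142, 0.082), k2=(-0.228, 0.144, 0.084), k3=(-0.228, 0.144, 0.084), k4=(-0.231, 0.146, 0.085); state += dt/6·(k1+2k2+2k3+k4)
t=0.020: state=(0.911, 0.087, 0.002)
t=0.040: state=(0.907, 0.090, 0.003)
t=0.060: state=(0.902, 0.093, 0.005)
continuing one RK4 step at a time; state shown every 25 steps (Δt=0.5):
t=0.500: state=(0.761, 0.177, 0.062)
t=1.000: state=(0.543, 0.281, 0.176)
t=1.500: state=(0.345, 0.327, 0.328)
t=2.000: state=(0.217, 0.299, 0.484)
t=2.500: state=(0.147, 0.237, 0.616)
t=3.000: state=(0.109, 0.174, 0.717)
t=3.500: state=(0.088, 0.123, 0.789)
t=4.000: state=(0.075, 0.085, 0.840)
t=4.500: state=(0.068, 0.058, 0.874)
t=5.000: state=(0.063, 0.039, 0.898)
t=5.500: state=(0.061, 0.026, 0.913)
t=6.000: state=(0.059, 0.017, 0.924)
t=6.280: state=(0.058, 0.014, 0.928)

(S, I, R) = (0.058, 0.014, 0.928)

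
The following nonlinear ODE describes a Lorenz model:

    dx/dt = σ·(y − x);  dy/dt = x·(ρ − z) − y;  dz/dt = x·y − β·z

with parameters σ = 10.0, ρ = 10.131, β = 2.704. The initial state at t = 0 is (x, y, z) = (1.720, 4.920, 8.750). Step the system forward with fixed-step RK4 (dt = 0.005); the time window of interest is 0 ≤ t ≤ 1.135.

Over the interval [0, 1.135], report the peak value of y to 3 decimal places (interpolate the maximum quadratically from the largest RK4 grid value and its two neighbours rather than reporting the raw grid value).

max y = 5.859

t=0.000: state=(1.720, 4.920, 8.750)
step 1 (dt=0.005): k1=(32.000, -2.545, -15.198), k2=(31.136, -2.359, -14.713), k3=(31.163, -2.365, -14.726), k4=(30.324, -2.180, -14.254); state += dt/6·(k1+2k2+2k3+k4)
t=0.005: state=(1.876, 4.908, 8.676)
t=0.010: state=(2.023, 4.898, 8.607)
t=0.015: state=(2.163, 4.890, 8.543)
continuing one RK4 step at a time; state shown every 10 steps (Δt=0.05):
t=0.050: state=(2.965, 4.881, 8.194)
t=0.100: state=(3.738, 4.988, 7.938)
t=0.150: state=(4.269, 5.182, 7.891)
t=0.200: state=(4.677, 5.409, 8.005)
t=0.250: state=(5.011, 5.621, 8.246)
t=0.300: state=(5.287, 5.780, 8.580)
t=0.350: state=(5.500, 5.855, 8.967)
t=0.400: state=(5.638, 5.832, 9.359)
t=0.450: state=(5.692, 5.711, 9.709)
t=0.500: state=(5.659, 5.510, 9.973)
t=0.550: state=(5.548, 5.261, 10.124)
t=0.600: state=(5.379, 5.000, 10.154)
t=0.650: state=(5.177, 4.758, 10.073)
t=0.700: state=(4.968, 4.560, 9.903)
t=0.750: state=(4.776, 4.418, 9.671)
t=0.800: state=(4.616, 4.338, 9.407)
t=0.850: state=(4.500, 4.317, 9.138)
t=0.900: state=(4.434, 4.351, 8.886)
t=0.950: state=(4.417, 4.431, 8.670)
t=1.000: state=(4.447, 4.550, 8.503)
t=1.050: state=(4.518, 4.697, 8.397)
t=1.100: state=(4.623, 4.860, 8.356)
t=1.135: state=(4.711, 4.977, 8.368)
largest grid value and its neighbours: y(0.360)=5.85890, y(0.365)=5.85910, y(0.370)=5.85829
parabola through these three points peaks at t≈0.364 with y≈5.85915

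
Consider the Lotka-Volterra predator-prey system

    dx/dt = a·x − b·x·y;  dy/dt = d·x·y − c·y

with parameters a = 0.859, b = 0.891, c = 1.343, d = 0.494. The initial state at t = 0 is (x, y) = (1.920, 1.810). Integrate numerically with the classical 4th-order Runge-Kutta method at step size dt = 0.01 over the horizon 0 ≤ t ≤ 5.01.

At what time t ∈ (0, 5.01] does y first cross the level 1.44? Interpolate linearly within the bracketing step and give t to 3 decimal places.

t=0.000: state=(1.920, 1.810)
step 1 (dt=0.01): k1=(-1.447, -0.714), k2=(-1.436, -0.719), k3=(-1.436, -0.719), k4=(-1.424, -0.724); state += dt/6·(k1+2k2+2k3+k4)
t=0.010: state=(1.906, 1.803)
t=0.020: state=(1.892, 1.796)
t=0.030: state=(1.878, 1.788)
continuing one RK4 step at a time; state shown every 20 steps (Δt=0.2):
t=0.200: state=(1.674, 1.651)
t=0.400: state=(1.504, 1.476)
t=0.440: state=(1.478, 1.441)
next step: t=0.450: state=(1.472, 1.432) — y has crossed 1.44
linear interpolation between t=0.440 (1.44078) and t=0.450 (1.43196) → t≈0.441

t = 0.441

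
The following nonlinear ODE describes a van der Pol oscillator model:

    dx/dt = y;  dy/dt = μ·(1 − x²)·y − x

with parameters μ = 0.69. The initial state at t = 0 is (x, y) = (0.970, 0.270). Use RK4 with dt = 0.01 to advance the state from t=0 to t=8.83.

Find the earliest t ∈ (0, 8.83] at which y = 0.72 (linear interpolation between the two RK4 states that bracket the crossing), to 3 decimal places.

t = 3.746

t=0.000: state=(0.970, 0.270)
step 1 (dt=0.01): k1=(0.270, -0.959), k2=(0.265, -0.961), k3=(0.265, -0.961), k4=(0.260, -0.963); state += dt/6·(k1+2k2+2k3+k4)
t=0.010: state=(0.973, 0.260)
t=0.020: state=(0.975, 0.251)
t=0.030: state=(0.978, 0.241)
continuing one RK4 step at a time; state shown every 50 steps (Δt=0.5):
t=0.500: state=(0.981, -0.228)
t=1.000: state=(0.746, -0.710)
t=1.500: state=(0.267, -1.213)
t=2.000: state=(-0.460, -1.649)
t=2.500: state=(-1.254, -1.331)
t=3.000: state=(-1.656, -0.267)
t=3.500: state=(-1.584, 0.478)
t=3.740: state=(-1.440, 0.714)
next step: t=3.750: state=(-1.433, 0.723) — y has crossed 0.72
linear interpolation between t=3.740 (0.71427) and t=3.750 (0.72336) → t≈3.746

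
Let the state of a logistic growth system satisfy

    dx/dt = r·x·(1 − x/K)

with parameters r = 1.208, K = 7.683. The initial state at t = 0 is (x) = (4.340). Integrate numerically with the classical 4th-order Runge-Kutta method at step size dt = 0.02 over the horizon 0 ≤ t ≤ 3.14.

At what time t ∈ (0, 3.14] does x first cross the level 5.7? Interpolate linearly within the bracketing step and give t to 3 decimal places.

t = 0.658

t=0.000: state=(4.340)
step 1 (dt=0.02): k1=(2.281), k2=(2.278), k3=(2.278), k4=(2.274); state += dt/6·(k1+2k2+2k3+k4)
t=0.020: state=(4.386)
t=0.040: state=(4.431)
t=0.060: state=(4.476)
continuing one RK4 step at a time; state shown every 10 steps (Δt=0.2):
t=0.200: state=(4.787)
t=0.400: state=(5.208)
t=0.600: state=(5.595)
t=0.640: state=(5.668)
next step: t=0.660: state=(5.704) — x has crossed 5.7
linear interpolation between t=0.640 (5.66786) and t=0.660 (5.70357) → t≈0.658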